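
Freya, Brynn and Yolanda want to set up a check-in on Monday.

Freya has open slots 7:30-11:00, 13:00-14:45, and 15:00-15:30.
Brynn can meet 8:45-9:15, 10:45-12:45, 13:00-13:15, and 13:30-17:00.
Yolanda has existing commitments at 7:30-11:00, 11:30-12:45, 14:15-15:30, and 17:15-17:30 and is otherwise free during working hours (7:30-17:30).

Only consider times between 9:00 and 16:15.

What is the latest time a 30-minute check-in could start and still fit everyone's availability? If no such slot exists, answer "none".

Yolanda free within 07:30–17:30: 11:00–11:30, 12:45–14:15, 15:30–17:15.
Freya ∩ Brynn: 08:45–09:15, 10:45–11:00, 13:00–13:15, 13:30–14:45, 15:00–15:30.
Freya ∩ Brynn ∩ Yolanda: 13:00–13:15, 13:30–14:15.
Restricted to 09:00–16:15: 13:00–13:15, 13:30–14:15.
Windows ≥ 30 min: 13:30–14:15.
Latest start in the last window 13:30–14:15 is 14:15 − 30 min = 13:45.

13:45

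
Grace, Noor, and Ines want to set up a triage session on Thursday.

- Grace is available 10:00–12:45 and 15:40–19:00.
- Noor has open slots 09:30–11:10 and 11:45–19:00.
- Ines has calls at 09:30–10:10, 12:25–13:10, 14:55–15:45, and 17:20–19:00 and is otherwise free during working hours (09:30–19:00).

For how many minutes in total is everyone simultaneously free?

195 minutes

Ines free within 09:30–19:00: 10:10–12:25, 13:10–14:55, 15:45–17:20.
Grace ∩ Noor: 10:00–11:10, 11:45–12:45, 15:40–19:00.
Grace ∩ Noor ∩ Ines: 10:10–11:10, 11:45–12:25, 15:45–17:20.
Total common minutes: 60 + 40 + 95 = 195.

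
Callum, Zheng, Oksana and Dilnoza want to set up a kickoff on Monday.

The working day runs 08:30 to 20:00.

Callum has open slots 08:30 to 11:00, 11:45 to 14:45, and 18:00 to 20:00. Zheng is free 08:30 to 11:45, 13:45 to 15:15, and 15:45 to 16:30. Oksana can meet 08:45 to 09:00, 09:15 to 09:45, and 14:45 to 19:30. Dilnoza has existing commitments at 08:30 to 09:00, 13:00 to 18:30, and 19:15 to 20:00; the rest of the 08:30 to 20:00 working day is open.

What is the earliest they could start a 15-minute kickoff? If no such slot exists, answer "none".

Dilnoza free within 08:30–20:00: 09:00–13:00, 18:30–19:15.
Callum ∩ Zheng: 08:30–11:00, 13:45–14:45.
Callum ∩ Zheng ∩ Oksana: 08:45–09:00, 09:15–09:45.
Callum ∩ Zheng ∩ Oksana ∩ Dilnoza: 09:15–09:45.
Windows ≥ 15 min: 09:15–09:45.
Earliest such window starts at 09:15.

09:15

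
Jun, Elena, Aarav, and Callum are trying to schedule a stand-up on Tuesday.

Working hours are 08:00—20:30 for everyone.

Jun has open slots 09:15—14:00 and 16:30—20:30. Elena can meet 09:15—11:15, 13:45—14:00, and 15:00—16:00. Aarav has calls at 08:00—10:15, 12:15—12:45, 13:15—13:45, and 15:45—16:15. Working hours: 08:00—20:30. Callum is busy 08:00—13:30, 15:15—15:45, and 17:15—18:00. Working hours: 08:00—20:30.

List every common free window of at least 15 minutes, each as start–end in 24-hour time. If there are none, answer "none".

13:45–14:00

Aarav free within 08:00–20:30: 10:15–12:15, 12:45–13:15, 13:45–15:45, 16:15–20:30.
Callum free within 08:00–20:30: 13:30–15:15, 15:45–17:15, 18:00–20:30.
Jun ∩ Elena: 09:15–11:15, 13:45–14:00.
Jun ∩ Elena ∩ Aarav: 10:15–11:15, 13:45–14:00.
Jun ∩ Elena ∩ Aarav ∩ Callum: 13:45–14:00.
Windows ≥ 15 min: 13:45–14:00.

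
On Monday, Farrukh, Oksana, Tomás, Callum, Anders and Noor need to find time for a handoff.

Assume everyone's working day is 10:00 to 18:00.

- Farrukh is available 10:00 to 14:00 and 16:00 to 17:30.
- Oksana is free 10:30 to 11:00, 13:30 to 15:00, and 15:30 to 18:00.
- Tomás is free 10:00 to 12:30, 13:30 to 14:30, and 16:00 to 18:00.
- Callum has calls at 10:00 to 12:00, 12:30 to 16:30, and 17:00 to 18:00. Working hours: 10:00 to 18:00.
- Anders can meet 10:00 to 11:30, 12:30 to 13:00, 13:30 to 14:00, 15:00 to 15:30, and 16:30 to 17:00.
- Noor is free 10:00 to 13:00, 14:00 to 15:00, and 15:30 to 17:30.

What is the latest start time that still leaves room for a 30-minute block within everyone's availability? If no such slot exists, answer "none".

16:30

Callum free within 10:00–18:00: 12:00–12:30, 16:30–17:00.
Farrukh ∩ Oksana: 10:30–11:00, 13:30–14:00, 16:00–17:30.
Farrukh ∩ Oksana ∩ Tomás: 10:30–11:00, 13:30–14:00, 16:00–17:30.
Farrukh ∩ Oksana ∩ Tomás ∩ Callum: 16:30–17:00.
Farrukh ∩ Oksana ∩ Tomás ∩ Callum ∩ Anders: 16:30–17:00.
Farrukh ∩ Oksana ∩ Tomás ∩ Callum ∩ Anders ∩ Noor: 16:30–17:00.
Windows ≥ 30 min: 16:30–17:00.
Latest start in the last window 16:30–17:00 is 17:00 − 30 min = 16:30.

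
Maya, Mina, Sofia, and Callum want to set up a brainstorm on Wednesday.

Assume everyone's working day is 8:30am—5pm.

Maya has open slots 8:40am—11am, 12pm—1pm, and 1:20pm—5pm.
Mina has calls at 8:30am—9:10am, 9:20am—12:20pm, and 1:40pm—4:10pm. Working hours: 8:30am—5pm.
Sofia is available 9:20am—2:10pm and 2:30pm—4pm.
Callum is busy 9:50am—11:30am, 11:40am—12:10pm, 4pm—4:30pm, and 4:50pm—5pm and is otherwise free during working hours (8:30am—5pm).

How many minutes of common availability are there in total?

Mina free within 08:30–17:00: 09:10–09:20, 12:20–13:40, 16:10–17:00.
Callum free within 08:30–17:00: 08:30–09:50, 11:30–11:40, 12:10–16:00, 16:30–16:50.
Maya ∩ Mina: 09:10–09:20, 12:20–13:00, 13:20–13:40, 16:10–17:00.
Maya ∩ Mina ∩ Sofia: 12:20–13:00, 13:20–13:40.
Maya ∩ Mina ∩ Sofia ∩ Callum: 12:20–13:00, 13:20–13:40.
Total common minutes: 40 + 20 = 60.

60 minutes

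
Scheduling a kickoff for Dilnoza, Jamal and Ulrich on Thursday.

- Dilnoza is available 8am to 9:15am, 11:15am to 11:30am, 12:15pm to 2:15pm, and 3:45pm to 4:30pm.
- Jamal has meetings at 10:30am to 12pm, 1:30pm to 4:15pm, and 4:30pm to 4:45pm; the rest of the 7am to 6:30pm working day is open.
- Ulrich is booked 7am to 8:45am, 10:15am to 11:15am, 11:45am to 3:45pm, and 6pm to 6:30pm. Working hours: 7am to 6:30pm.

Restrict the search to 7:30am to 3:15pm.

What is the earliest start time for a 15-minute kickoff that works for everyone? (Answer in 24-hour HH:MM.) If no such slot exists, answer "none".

Jamal free within 07:00–18:30: 07:00–10:30, 12:00–13:30, 16:15–16:30, 16:45–18:30.
Ulrich free within 07:00–18:30: 08:45–10:15, 11:15–11:45, 15:45–18:00.
Dilnoza ∩ Jamal: 08:00–09:15, 12:15–13:30, 16:15–16:30.
Dilnoza ∩ Jamal ∩ Ulrich: 08:45–09:15, 16:15–16:30.
Restricted to 07:30–15:15: 08:45–09:15.
Windows ≥ 15 min: 08:45–09:15.
Earliest such window starts at 08:45.

08:45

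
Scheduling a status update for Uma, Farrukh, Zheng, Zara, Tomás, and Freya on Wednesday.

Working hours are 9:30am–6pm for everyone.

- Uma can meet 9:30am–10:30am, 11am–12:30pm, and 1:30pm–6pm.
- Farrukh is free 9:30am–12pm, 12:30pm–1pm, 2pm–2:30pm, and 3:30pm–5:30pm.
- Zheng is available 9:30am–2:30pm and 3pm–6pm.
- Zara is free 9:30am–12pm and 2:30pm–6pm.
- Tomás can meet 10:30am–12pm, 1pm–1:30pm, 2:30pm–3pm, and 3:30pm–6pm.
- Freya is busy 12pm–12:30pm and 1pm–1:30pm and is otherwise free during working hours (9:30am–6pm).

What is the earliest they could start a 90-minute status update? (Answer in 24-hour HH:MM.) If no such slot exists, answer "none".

Freya free within 09:30–18:00: 09:30–12:00, 12:30–13:00, 13:30–18:00.
Uma ∩ Farrukh: 09:30–10:30, 11:00–12:00, 14:00–14:30, 15:30–17:30.
Uma ∩ Farrukh ∩ Zheng: 09:30–10:30, 11:00–12:00, 14:00–14:30, 15:30–17:30.
Uma ∩ Farrukh ∩ Zheng ∩ Zara: 09:30–10:30, 11:00–12:00, 15:30–17:30.
Uma ∩ Farrukh ∩ Zheng ∩ Zara ∩ Tomás: 11:00–12:00, 15:30–17:30.
Uma ∩ Farrukh ∩ Zheng ∩ Zara ∩ Tomás ∩ Freya: 11:00–12:00, 15:30–17:30.
Windows ≥ 90 min: 15:30–17:30.
Earliest such window starts at 15:30.

15:30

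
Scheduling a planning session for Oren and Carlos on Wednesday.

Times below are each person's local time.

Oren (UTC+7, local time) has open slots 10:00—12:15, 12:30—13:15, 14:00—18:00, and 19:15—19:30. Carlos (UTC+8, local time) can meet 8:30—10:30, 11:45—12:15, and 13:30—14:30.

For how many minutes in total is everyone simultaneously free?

75 minutes

Oren → UTC: 03:00–05:15, 05:30–06:15, 07:00–11:00, 12:15–12:30.
Carlos → UTC: 00:30–02:30, 03:45–04:15, 05:30–06:30.
Oren ∩ Carlos: 03:45–04:15, 05:30–06:15.
Total common minutes: 30 + 45 = 75.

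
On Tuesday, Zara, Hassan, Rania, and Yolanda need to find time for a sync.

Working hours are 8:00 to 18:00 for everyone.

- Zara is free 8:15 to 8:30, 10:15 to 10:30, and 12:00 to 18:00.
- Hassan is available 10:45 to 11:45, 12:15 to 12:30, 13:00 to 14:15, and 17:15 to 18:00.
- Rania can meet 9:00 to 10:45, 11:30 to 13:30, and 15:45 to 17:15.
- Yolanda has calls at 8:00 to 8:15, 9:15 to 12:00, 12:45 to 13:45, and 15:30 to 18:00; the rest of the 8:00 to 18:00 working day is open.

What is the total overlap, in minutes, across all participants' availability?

15 minutes

Yolanda free within 08:00–18:00: 08:15–09:15, 12:00–12:45, 13:45–15:30.
Zara ∩ Hassan: 12:15–12:30, 13:00–14:15, 17:15–18:00.
Zara ∩ Hassan ∩ Rania: 12:15–12:30, 13:00–13:30.
Zara ∩ Hassan ∩ Rania ∩ Yolanda: 12:15–12:30.
Total common minutes: 15.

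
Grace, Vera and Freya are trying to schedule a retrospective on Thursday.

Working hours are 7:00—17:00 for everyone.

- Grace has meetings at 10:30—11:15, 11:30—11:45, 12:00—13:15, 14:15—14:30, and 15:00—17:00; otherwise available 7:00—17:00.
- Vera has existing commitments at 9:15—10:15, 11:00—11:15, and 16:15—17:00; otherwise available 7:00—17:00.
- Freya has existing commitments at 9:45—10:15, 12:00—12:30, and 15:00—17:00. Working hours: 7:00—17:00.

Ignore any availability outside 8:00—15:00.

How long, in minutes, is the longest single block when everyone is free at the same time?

75 minutes

Grace free within 07:00–17:00: 07:00–10:30, 11:15–11:30, 11:45–12:00, 13:15–14:15, 14:30–15:00.
Vera free within 07:00–17:00: 07:00–09:15, 10:15–11:00, 11:15–16:15.
Freya free within 07:00–17:00: 07:00–09:45, 10:15–12:00, 12:30–15:00.
Grace ∩ Vera: 07:00–09:15, 10:15–10:30, 11:15–11:30, 11:45–12:00, 13:15–14:15, 14:30–15:00.
Grace ∩ Vera ∩ Freya: 07:00–09:15, 10:15–10:30, 11:15–11:30, 11:45–12:00, 13:15–14:15, 14:30–15:00.
Restricted to 08:00–15:00: 08:00–09:15, 10:15–10:30, 11:15–11:30, 11:45–12:00, 13:15–14:15, 14:30–15:00.
Common window lengths: 75, 15, 15, 15, 60, 30 min; longest is 75.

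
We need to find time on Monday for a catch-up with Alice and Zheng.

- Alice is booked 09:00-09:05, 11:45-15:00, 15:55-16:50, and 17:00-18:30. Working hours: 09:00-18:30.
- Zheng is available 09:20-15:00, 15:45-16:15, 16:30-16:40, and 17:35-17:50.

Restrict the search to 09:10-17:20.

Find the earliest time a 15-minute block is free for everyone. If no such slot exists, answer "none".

Alice free within 09:00–18:30: 09:05–11:45, 15:00–15:55, 16:50–17:00.
Alice ∩ Zheng: 09:20–11:45, 15:45–15:55.
Restricted to 09:10–17:20: 09:20–11:45, 15:45–15:55.
Windows ≥ 15 min: 09:20–11:45.
Earliest such window starts at 09:20.

09:20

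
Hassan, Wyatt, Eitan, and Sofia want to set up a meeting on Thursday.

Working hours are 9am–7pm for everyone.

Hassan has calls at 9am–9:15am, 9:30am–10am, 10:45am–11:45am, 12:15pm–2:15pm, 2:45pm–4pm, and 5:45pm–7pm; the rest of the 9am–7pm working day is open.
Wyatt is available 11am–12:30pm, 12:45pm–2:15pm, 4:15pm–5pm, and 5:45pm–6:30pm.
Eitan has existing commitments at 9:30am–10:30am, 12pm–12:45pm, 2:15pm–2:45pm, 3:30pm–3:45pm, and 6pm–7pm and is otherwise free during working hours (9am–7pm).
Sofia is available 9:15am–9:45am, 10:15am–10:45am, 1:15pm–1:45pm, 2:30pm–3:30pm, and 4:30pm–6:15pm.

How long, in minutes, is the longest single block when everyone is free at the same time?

Hassan free within 09:00–19:00: 09:15–09:30, 10:00–10:45, 11:45–12:15, 14:15–14:45, 16:00–17:45.
Eitan free within 09:00–19:00: 09:00–09:30, 10:30–12:00, 12:45–14:15, 14:45–15:30, 15:45–18:00.
Hassan ∩ Wyatt: 11:45–12:15, 16:15–17:00.
Hassan ∩ Wyatt ∩ Eitan: 11:45–12:00, 16:15–17:00.
Hassan ∩ Wyatt ∩ Eitan ∩ Sofia: 16:30–17:00.
Single common window of 30 minutes.

30 minutes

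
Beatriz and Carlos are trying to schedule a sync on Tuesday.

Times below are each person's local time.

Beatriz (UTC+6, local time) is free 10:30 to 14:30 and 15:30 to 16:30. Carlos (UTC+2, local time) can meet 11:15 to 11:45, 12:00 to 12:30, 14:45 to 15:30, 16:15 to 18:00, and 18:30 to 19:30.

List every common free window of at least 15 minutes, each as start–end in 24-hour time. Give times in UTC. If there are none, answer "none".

09:30–09:45, 10:00–10:30

Beatriz → UTC: 04:30–08:30, 09:30–10:30.
Carlos → UTC: 09:15–09:45, 10:00–10:30, 12:45–13:30, 14:15–16:00, 16:30–17:30.
Beatriz ∩ Carlos: 09:30–09:45, 10:00–10:30.
Windows ≥ 15 min: 09:30–09:45, 10:00–10:30.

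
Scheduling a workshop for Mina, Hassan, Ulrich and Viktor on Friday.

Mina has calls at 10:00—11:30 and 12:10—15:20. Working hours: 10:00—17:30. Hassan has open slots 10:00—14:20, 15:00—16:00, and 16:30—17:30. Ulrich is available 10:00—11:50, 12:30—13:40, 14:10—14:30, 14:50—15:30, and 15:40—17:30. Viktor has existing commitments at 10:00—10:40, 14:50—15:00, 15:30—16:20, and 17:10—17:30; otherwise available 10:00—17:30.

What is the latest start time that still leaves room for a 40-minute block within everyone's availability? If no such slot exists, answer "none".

Mina free within 10:00–17:30: 11:30–12:10, 15:20–17:30.
Viktor free within 10:00–17:30: 10:40–14:50, 15:00–15:30, 16:20–17:10.
Mina ∩ Hassan: 11:30–12:10, 15:20–16:00, 16:30–17:30.
Mina ∩ Hassan ∩ Ulrich: 11:30–11:50, 15:20–15:30, 15:40–16:00, 16:30–17:30.
Mina ∩ Hassan ∩ Ulrich ∩ Viktor: 11:30–11:50, 15:20–15:30, 16:30–17:10.
Windows ≥ 40 min: 16:30–17:10.
Latest start in the last window 16:30–17:10 is 17:10 − 40 min = 16:30.

16:30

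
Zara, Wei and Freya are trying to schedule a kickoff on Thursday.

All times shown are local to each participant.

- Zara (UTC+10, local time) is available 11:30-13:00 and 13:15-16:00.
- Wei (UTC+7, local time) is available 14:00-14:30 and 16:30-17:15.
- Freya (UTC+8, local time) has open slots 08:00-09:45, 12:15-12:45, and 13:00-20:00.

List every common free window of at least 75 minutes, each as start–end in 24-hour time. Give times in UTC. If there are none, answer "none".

Zara → UTC: 01:30–03:00, 03:15–06:00.
Wei → UTC: 07:00–07:30, 09:30–10:15.
Freya → UTC: 00:00–01:45, 04:15–04:45, 05:00–12:00.
Zara ∩ Wei: (none).
Zara ∩ Wei ∩ Freya: (none).
Windows ≥ 75 min: (none).

none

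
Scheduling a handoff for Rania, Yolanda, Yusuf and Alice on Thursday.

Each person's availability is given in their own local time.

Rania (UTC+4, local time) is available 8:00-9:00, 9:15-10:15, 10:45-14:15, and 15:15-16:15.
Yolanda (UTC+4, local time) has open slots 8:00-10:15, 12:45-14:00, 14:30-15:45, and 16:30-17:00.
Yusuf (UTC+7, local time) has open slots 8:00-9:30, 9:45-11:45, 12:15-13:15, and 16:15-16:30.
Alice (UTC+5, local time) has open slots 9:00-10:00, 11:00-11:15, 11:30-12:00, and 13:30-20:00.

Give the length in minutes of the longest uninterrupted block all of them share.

Rania → UTC: 04:00–05:00, 05:15–06:15, 06:45–10:15, 11:15–12:15.
Yolanda → UTC: 04:00–06:15, 08:45–10:00, 10:30–11:45, 12:30–13:00.
Yusuf → UTC: 01:00–02:30, 02:45–04:45, 05:15–06:15, 09:15–09:30.
Alice → UTC: 04:00–05:00, 06:00–06:15, 06:30–07:00, 08:30–15:00.
Rania ∩ Yolanda: 04:00–05:00, 05:15–06:15, 08:45–10:00, 11:15–11:45.
Rania ∩ Yolanda ∩ Yusuf: 04:00–04:45, 05:15–06:15, 09:15–09:30.
Rania ∩ Yolanda ∩ Yusuf ∩ Alice: 04:00–04:45, 06:00–06:15, 09:15–09:30.
Common window lengths: 45, 15, 15 min; longest is 45.

45 minutes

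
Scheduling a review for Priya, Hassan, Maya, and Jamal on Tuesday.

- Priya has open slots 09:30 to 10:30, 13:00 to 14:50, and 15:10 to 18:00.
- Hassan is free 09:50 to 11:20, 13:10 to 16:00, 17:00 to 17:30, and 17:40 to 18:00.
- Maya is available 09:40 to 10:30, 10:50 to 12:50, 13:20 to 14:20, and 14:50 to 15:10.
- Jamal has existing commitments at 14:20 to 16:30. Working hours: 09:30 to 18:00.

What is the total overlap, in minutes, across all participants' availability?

Jamal free within 09:30–18:00: 09:30–14:20, 16:30–18:00.
Priya ∩ Hassan: 09:50–10:30, 13:10–14:50, 15:10–16:00, 17:00–17:30, 17:40–18:00.
Priya ∩ Hassan ∩ Maya: 09:50–10:30, 13:20–14:20.
Priya ∩ Hassan ∩ Maya ∩ Jamal: 09:50–10:30, 13:20–14:20.
Total common minutes: 40 + 60 = 100.

100 minutes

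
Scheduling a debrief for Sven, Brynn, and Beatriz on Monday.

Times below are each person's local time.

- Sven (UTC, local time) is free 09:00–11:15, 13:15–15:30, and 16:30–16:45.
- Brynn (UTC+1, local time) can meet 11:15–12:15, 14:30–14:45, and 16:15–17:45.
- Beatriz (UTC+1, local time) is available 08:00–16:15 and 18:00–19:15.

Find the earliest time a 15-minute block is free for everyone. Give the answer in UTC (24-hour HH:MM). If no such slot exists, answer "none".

10:15

Sven → UTC: 09:00–11:15, 13:15–15:30, 16:30–16:45.
Brynn → UTC: 10:15–11:15, 13:30–13:45, 15:15–16:45.
Beatriz → UTC: 07:00–15:15, 17:00–18:15.
Sven ∩ Brynn: 10:15–11:15, 13:30–13:45, 15:15–15:30, 16:30–16:45.
Sven ∩ Brynn ∩ Beatriz: 10:15–11:15, 13:30–13:45.
Windows ≥ 15 min: 10:15–11:15, 13:30–13:45.
Earliest such window starts at 10:15.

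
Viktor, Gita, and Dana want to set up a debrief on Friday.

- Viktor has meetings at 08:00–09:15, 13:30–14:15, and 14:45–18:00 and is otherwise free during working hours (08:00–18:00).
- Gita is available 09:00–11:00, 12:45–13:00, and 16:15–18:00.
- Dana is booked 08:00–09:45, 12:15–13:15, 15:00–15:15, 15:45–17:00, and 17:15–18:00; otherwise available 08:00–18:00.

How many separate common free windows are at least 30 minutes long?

1

Viktor free within 08:00–18:00: 09:15–13:30, 14:15–14:45.
Dana free within 08:00–18:00: 09:45–12:15, 13:15–15:00, 15:15–15:45, 17:00–17:15.
Viktor ∩ Gita: 09:15–11:00, 12:45–13:00.
Viktor ∩ Gita ∩ Dana: 09:45–11:00.
Windows ≥ 30 min: 09:45–11:00.
That's 1 window.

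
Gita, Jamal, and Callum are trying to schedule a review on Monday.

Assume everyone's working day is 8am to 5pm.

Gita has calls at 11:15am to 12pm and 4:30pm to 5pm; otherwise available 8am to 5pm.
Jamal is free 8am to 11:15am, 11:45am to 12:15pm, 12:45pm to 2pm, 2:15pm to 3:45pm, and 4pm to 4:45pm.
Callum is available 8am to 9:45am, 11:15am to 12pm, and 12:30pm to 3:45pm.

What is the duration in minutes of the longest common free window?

105 minutes

Gita free within 08:00–17:00: 08:00–11:15, 12:00–16:30.
Gita ∩ Jamal: 08:00–11:15, 12:00–12:15, 12:45–14:00, 14:15–15:45, 16:00–16:30.
Gita ∩ Jamal ∩ Callum: 08:00–09:45, 12:45–14:00, 14:15–15:45.
Common window lengths: 105, 75, 90 min; longest is 105.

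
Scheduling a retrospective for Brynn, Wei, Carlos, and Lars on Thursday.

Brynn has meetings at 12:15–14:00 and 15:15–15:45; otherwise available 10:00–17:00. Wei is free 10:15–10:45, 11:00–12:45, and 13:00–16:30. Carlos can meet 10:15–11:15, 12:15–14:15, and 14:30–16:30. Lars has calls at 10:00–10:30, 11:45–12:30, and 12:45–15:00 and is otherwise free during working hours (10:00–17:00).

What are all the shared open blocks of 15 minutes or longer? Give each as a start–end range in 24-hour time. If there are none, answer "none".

Brynn free within 10:00–17:00: 10:00–12:15, 14:00–15:15, 15:45–17:00.
Lars free within 10:00–17:00: 10:30–11:45, 12:30–12:45, 15:00–17:00.
Brynn ∩ Wei: 10:15–10:45, 11:00–12:15, 14:00–15:15, 15:45–16:30.
Brynn ∩ Wei ∩ Carlos: 10:15–10:45, 11:00–11:15, 14:00–14:15, 14:30–15:15, 15:45–16:30.
Brynn ∩ Wei ∩ Carlos ∩ Lars: 10:30–10:45, 11:00–11:15, 15:00–15:15, 15:45–16:30.
Windows ≥ 15 min: 10:30–10:45, 11:00–11:15, 15:00–15:15, 15:45–16:30.

10:30–10:45, 11:00–11:15, 15:00–15:15, 15:45–16:30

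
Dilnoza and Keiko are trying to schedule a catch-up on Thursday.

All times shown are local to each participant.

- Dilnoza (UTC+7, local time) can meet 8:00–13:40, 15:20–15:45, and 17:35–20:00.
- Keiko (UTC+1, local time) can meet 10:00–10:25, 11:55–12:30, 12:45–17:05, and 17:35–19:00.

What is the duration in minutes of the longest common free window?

Dilnoza → UTC: 01:00–06:40, 08:20–08:45, 10:35–13:00.
Keiko → UTC: 09:00–09:25, 10:55–11:30, 11:45–16:05, 16:35–18:00.
Dilnoza ∩ Keiko: 10:55–11:30, 11:45–13:00.
Common window lengths: 35, 75 min; longest is 75.

75 minutes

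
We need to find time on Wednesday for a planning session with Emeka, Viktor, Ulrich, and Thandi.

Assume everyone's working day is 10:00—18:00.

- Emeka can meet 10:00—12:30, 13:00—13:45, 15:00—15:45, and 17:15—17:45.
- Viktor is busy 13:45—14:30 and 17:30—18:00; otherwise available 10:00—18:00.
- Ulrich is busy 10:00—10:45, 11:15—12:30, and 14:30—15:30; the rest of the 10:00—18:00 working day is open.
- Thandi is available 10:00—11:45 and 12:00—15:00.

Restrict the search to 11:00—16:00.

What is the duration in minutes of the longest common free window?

Viktor free within 10:00–18:00: 10:00–13:45, 14:30–17:30.
Ulrich free within 10:00–18:00: 10:45–11:15, 12:30–14:30, 15:30–18:00.
Emeka ∩ Viktor: 10:00–12:30, 13:00–13:45, 15:00–15:45, 17:15–17:30.
Emeka ∩ Viktor ∩ Ulrich: 10:45–11:15, 13:00–13:45, 15:30–15:45, 17:15–17:30.
Emeka ∩ Viktor ∩ Ulrich ∩ Thandi: 10:45–11:15, 13:00–13:45.
Restricted to 11:00–16:00: 11:00–11:15, 13:00–13:45.
Common window lengths: 15, 45 min; longest is 45.

45 minutes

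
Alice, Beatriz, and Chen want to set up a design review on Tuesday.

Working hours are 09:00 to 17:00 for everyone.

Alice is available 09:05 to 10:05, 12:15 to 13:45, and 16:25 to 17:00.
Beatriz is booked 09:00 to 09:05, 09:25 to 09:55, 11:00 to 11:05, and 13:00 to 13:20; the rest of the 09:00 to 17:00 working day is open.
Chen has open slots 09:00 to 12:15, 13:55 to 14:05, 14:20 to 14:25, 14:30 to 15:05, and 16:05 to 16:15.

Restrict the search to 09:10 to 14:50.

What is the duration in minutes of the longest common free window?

15 minutes

Beatriz free within 09:00–17:00: 09:05–09:25, 09:55–11:00, 11:05–13:00, 13:20–17:00.
Alice ∩ Beatriz: 09:05–09:25, 09:55–10:05, 12:15–13:00, 13:20–13:45, 16:25–17:00.
Alice ∩ Beatriz ∩ Chen: 09:05–09:25, 09:55–10:05.
Restricted to 09:10–14:50: 09:10–09:25, 09:55–10:05.
Common window lengths: 15, 10 min; longest is 15.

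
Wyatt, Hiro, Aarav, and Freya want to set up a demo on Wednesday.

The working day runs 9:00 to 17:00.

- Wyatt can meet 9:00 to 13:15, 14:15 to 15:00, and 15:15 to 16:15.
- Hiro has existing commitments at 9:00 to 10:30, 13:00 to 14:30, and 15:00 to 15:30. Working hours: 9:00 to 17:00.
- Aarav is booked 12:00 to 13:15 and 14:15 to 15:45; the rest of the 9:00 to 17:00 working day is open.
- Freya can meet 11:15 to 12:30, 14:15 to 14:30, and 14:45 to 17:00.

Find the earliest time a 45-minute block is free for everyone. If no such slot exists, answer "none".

11:15

Hiro free within 09:00–17:00: 10:30–13:00, 14:30–15:00, 15:30–17:00.
Aarav free within 09:00–17:00: 09:00–12:00, 13:15–14:15, 15:45–17:00.
Wyatt ∩ Hiro: 10:30–13:00, 14:30–15:00, 15:30–16:15.
Wyatt ∩ Hiro ∩ Aarav: 10:30–12:00, 15:45–16:15.
Wyatt ∩ Hiro ∩ Aarav ∩ Freya: 11:15–12:00, 15:45–16:15.
Windows ≥ 45 min: 11:15–12:00.
Earliest such window starts at 11:15.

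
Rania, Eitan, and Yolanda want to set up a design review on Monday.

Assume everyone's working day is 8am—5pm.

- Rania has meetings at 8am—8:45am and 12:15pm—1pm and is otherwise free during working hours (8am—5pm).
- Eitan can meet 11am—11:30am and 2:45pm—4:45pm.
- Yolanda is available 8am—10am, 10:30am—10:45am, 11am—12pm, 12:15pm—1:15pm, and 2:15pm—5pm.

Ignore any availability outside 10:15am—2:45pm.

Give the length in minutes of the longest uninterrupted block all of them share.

30 minutes

Rania free within 08:00–17:00: 08:45–12:15, 13:00–17:00.
Rania ∩ Eitan: 11:00–11:30, 14:45–16:45.
Rania ∩ Eitan ∩ Yolanda: 11:00–11:30, 14:45–16:45.
Restricted to 10:15–14:45: 11:00–11:30.
Single common window of 30 minutes.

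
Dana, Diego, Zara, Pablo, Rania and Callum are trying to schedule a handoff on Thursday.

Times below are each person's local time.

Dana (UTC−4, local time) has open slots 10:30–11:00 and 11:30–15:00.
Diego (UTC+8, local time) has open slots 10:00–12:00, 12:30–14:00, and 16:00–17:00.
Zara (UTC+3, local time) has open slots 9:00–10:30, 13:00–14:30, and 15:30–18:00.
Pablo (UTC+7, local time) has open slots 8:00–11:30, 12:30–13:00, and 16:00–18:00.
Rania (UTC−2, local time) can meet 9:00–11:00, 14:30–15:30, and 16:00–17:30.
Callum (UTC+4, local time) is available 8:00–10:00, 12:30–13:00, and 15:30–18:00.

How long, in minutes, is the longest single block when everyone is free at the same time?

0 minutes

Dana → UTC: 14:30–15:00, 15:30–19:00.
Diego → UTC: 02:00–04:00, 04:30–06:00, 08:00–09:00.
Zara → UTC: 06:00–07:30, 10:00–11:30, 12:30–15:00.
Pablo → UTC: 01:00–04:30, 05:30–06:00, 09:00–11:00.
Rania → UTC: 11:00–13:00, 16:30–17:30, 18:00–19:30.
Callum → UTC: 04:00–06:00, 08:30–09:00, 11:30–14:00.
Dana ∩ Diego: (none).
Dana ∩ Diego ∩ Zara: (none).
Dana ∩ Diego ∩ Zara ∩ Pablo: (none).
Dana ∩ Diego ∩ Zara ∩ Pablo ∩ Rania: (none).
Dana ∩ Diego ∩ Zara ∩ Pablo ∩ Rania ∩ Callum: (none).
No common window.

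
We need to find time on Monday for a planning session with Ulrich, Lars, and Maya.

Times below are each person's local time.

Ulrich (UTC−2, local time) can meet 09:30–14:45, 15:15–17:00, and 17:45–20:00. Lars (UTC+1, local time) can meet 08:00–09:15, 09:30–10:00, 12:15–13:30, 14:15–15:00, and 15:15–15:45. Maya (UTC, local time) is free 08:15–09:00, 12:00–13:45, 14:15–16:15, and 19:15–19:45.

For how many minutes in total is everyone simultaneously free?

Ulrich → UTC: 11:30–16:45, 17:15–19:00, 19:45–22:00.
Lars → UTC: 07:00–08:15, 08:30–09:00, 11:15–12:30, 13:15–14:00, 14:15–14:45.
Maya → UTC: 08:15–09:00, 12:00–13:45, 14:15–16:15, 19:15–19:45.
Ulrich ∩ Lars: 11:30–12:30, 13:15–14:00, 14:15–14:45.
Ulrich ∩ Lars ∩ Maya: 12:00–12:30, 13:15–13:45, 14:15–14:45.
Total common minutes: 30 + 30 + 30 = 90.

90 minutes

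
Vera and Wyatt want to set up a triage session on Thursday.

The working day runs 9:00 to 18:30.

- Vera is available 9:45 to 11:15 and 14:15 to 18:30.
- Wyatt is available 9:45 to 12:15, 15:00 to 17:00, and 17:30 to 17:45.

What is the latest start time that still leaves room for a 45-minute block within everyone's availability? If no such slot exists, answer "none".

Vera ∩ Wyatt: 09:45–11:15, 15:00–17:00, 17:30–17:45.
Windows ≥ 45 min: 09:45–11:15, 15:00–17:00.
Latest start in the last window 15:00–17:00 is 17:00 − 45 min = 16:15.

16:15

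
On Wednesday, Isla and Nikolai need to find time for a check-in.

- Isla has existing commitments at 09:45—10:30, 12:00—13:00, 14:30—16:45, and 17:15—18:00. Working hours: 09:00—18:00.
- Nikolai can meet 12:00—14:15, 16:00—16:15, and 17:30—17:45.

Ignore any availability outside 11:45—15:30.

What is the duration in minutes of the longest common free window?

Isla free within 09:00–18:00: 09:00–09:45, 10:30–12:00, 13:00–14:30, 16:45–17:15.
Isla ∩ Nikolai: 13:00–14:15.
Restricted to 11:45–15:30: 13:00–14:15.
Single common window of 75 minutes.

75 minutes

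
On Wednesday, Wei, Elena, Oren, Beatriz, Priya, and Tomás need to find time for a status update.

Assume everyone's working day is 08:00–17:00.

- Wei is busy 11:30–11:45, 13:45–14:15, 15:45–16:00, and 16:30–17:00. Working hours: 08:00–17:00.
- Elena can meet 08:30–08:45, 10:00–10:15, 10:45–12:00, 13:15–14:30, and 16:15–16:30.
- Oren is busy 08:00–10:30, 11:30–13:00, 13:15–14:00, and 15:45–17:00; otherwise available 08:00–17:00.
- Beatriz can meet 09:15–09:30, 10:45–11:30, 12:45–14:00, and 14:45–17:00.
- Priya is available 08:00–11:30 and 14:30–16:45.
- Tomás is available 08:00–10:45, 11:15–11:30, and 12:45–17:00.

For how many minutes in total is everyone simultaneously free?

Wei free within 08:00–17:00: 08:00–11:30, 11:45–13:45, 14:15–15:45, 16:00–16:30.
Oren free within 08:00–17:00: 10:30–11:30, 13:00–13:15, 14:00–15:45.
Wei ∩ Elena: 08:30–08:45, 10:00–10:15, 10:45–11:30, 11:45–12:00, 13:15–13:45, 14:15–14:30, 16:15–16:30.
Wei ∩ Elena ∩ Oren: 10:45–11:30, 14:15–14:30.
Wei ∩ Elena ∩ Oren ∩ Beatriz: 10:45–11:30.
Wei ∩ Elena ∩ Oren ∩ Beatriz ∩ Priya: 10:45–11:30.
Wei ∩ Elena ∩ Oren ∩ Beatriz ∩ Priya ∩ Tomás: 11:15–11:30.
Total common minutes: 15.

15 minutes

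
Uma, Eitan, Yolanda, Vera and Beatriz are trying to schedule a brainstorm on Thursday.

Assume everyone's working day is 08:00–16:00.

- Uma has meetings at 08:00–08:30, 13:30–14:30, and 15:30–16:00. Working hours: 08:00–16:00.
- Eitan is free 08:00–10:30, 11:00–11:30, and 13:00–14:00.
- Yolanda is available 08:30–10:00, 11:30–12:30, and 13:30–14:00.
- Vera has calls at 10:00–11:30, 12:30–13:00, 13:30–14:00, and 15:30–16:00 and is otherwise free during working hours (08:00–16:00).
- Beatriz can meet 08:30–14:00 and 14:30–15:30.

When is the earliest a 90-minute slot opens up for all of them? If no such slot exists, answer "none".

Uma free within 08:00–16:00: 08:30–13:30, 14:30–15:30.
Vera free within 08:00–16:00: 08:00–10:00, 11:30–12:30, 13:00–13:30, 14:00–15:30.
Uma ∩ Eitan: 08:30–10:30, 11:00–11:30, 13:00–13:30.
Uma ∩ Eitan ∩ Yolanda: 08:30–10:00.
Uma ∩ Eitan ∩ Yolanda ∩ Vera: 08:30–10:00.
Uma ∩ Eitan ∩ Yolanda ∩ Vera ∩ Beatriz: 08:30–10:00.
Windows ≥ 90 min: 08:30–10:00.
Earliest such window starts at 08:30.

08:30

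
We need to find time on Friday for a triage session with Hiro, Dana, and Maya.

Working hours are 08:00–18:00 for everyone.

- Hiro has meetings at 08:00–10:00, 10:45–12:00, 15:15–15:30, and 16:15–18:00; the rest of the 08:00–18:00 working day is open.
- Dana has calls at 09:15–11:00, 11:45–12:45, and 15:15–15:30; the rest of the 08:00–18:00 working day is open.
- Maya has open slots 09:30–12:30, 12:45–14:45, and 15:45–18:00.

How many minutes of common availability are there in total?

150 minutes

Hiro free within 08:00–18:00: 10:00–10:45, 12:00–15:15, 15:30–16:15.
Dana free within 08:00–18:00: 08:00–09:15, 11:00–11:45, 12:45–15:15, 15:30–18:00.
Hiro ∩ Dana: 12:45–15:15, 15:30–16:15.
Hiro ∩ Dana ∩ Maya: 12:45–14:45, 15:45–16:15.
Total common minutes: 120 + 30 = 150.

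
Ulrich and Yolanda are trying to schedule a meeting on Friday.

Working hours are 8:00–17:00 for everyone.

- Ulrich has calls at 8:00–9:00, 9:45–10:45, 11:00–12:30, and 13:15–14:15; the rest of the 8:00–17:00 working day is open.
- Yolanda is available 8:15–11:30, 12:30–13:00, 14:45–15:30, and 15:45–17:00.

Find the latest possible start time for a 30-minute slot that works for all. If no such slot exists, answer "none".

16:30

Ulrich free within 08:00–17:00: 09:00–09:45, 10:45–11:00, 12:30–13:15, 14:15–17:00.
Ulrich ∩ Yolanda: 09:00–09:45, 10:45–11:00, 12:30–13:00, 14:45–15:30, 15:45–17:00.
Windows ≥ 30 min: 09:00–09:45, 12:30–13:00, 14:45–15:30, 15:45–17:00.
Latest start in the last window 15:45–17:00 is 17:00 − 30 min = 16:30.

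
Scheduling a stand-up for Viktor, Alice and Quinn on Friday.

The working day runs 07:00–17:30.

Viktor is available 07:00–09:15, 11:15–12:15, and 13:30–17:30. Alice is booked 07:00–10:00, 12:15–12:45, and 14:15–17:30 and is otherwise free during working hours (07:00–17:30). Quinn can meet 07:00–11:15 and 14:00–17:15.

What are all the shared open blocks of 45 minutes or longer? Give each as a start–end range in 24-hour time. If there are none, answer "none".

Alice free within 07:00–17:30: 10:00–12:15, 12:45–14:15.
Viktor ∩ Alice: 11:15–12:15, 13:30–14:15.
Viktor ∩ Alice ∩ Quinn: 14:00–14:15.
Windows ≥ 45 min: (none).

none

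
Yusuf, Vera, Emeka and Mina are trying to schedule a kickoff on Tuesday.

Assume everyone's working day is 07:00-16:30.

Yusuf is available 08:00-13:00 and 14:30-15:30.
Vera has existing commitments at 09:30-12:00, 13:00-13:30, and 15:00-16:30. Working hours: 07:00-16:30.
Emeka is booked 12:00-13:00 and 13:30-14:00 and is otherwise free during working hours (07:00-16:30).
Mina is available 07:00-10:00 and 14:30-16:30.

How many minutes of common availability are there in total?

120 minutes

Vera free within 07:00–16:30: 07:00–09:30, 12:00–13:00, 13:30–15:00.
Emeka free within 07:00–16:30: 07:00–12:00, 13:00–13:30, 14:00–16:30.
Yusuf ∩ Vera: 08:00–09:30, 12:00–13:00, 14:30–15:00.
Yusuf ∩ Vera ∩ Emeka: 08:00–09:30, 14:30–15:00.
Yusuf ∩ Vera ∩ Emeka ∩ Mina: 08:00–09:30, 14:30–15:00.
Total common minutes: 90 + 30 = 120.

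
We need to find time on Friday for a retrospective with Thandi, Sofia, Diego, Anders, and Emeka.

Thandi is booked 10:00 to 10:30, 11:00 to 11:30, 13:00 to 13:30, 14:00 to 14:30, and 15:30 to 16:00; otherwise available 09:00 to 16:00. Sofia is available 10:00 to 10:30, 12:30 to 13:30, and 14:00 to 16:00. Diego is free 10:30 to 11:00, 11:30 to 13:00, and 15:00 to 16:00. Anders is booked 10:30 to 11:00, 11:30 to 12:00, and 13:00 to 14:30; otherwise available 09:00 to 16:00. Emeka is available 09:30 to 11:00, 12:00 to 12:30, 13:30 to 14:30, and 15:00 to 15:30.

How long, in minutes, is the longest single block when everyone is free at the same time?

30 minutes

Thandi free within 09:00–16:00: 09:00–10:00, 10:30–11:00, 11:30–13:00, 13:30–14:00, 14:30–15:30.
Anders free within 09:00–16:00: 09:00–10:30, 11:00–11:30, 12:00–13:00, 14:30–16:00.
Thandi ∩ Sofia: 12:30–13:00, 14:30–15:30.
Thandi ∩ Sofia ∩ Diego: 12:30–13:00, 15:00–15:30.
Thandi ∩ Sofia ∩ Diego ∩ Anders: 12:30–13:00, 15:00–15:30.
Thandi ∩ Sofia ∩ Diego ∩ Anders ∩ Emeka: 15:00–15:30.
Single common window of 30 minutes.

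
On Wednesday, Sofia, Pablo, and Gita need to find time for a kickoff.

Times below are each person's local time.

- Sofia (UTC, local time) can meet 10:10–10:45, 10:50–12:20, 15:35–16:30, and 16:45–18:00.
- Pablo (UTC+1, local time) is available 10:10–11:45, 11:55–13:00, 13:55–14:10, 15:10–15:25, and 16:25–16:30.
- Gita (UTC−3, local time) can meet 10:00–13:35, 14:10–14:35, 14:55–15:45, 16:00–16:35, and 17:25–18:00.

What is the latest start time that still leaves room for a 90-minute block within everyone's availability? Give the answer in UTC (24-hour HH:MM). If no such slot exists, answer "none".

Sofia → UTC: 10:10–10:45, 10:50–12:20, 15:35–16:30, 16:45–18:00.
Pablo → UTC: 09:10–10:45, 10:55–12:00, 12:55–13:10, 14:10–14:25, 15:25–15:30.
Gita → UTC: 13:00–16:35, 17:10–17:35, 17:55–18:45, 19:00–19:35, 20:25–21:00.
Sofia ∩ Pablo: 10:10–10:45, 10:55–12:00.
Sofia ∩ Pablo ∩ Gita: (none).
Windows ≥ 90 min: (none).

none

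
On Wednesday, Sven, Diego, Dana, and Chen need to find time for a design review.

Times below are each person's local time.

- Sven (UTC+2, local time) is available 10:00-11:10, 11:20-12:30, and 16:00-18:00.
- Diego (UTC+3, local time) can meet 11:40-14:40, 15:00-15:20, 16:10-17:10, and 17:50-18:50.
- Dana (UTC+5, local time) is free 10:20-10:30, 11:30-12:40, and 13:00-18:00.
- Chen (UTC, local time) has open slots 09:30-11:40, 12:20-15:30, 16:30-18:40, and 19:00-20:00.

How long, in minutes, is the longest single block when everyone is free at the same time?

60 minutes

Sven → UTC: 08:00–09:10, 09:20–10:30, 14:00–16:00.
Diego → UTC: 08:40–11:40, 12:00–12:20, 13:10–14:10, 14:50–15:50.
Dana → UTC: 05:20–05:30, 06:30–07:40, 08:00–13:00.
Chen → UTC: 09:30–11:40, 12:20–15:30, 16:30–18:40, 19:00–20:00.
Sven ∩ Diego: 08:40–09:10, 09:20–10:30, 14:00–14:10, 14:50–15:50.
Sven ∩ Diego ∩ Dana: 08:40–09:10, 09:20–10:30.
Sven ∩ Diego ∩ Dana ∩ Chen: 09:30–10:30.
Single common window of 60 minutes.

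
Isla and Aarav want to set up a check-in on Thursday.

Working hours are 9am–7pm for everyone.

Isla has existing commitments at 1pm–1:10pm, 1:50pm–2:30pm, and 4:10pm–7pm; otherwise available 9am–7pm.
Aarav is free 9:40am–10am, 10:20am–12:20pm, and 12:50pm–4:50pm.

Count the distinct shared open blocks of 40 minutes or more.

Isla free within 09:00–19:00: 09:00–13:00, 13:10–13:50, 14:30–16:10.
Isla ∩ Aarav: 09:40–10:00, 10:20–12:20, 12:50–13:00, 13:10–13:50, 14:30–16:10.
Windows ≥ 40 min: 10:20–12:20, 13:10–13:50, 14:30–16:10.
That's 3 windows.

3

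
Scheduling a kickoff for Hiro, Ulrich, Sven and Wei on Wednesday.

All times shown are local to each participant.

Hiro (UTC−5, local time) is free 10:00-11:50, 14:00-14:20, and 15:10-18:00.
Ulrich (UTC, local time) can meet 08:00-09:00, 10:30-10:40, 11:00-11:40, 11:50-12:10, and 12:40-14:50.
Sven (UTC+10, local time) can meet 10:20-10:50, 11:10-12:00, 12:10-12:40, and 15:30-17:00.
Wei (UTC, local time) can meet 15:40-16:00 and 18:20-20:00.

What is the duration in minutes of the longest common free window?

0 minutes

Hiro → UTC: 15:00–16:50, 19:00–19:20, 20:10–23:00.
Ulrich → UTC: 08:00–09:00, 10:30–10:40, 11:00–11:40, 11:50–12:10, 12:40–14:50.
Sven → UTC: 00:20–00:50, 01:10–02:00, 02:10–02:40, 05:30–07:00.
Wei → UTC: 15:40–16:00, 18:20–20:00.
Hiro ∩ Ulrich: (none).
Hiro ∩ Ulrich ∩ Sven: (none).
Hiro ∩ Ulrich ∩ Sven ∩ Wei: (none).
No common window.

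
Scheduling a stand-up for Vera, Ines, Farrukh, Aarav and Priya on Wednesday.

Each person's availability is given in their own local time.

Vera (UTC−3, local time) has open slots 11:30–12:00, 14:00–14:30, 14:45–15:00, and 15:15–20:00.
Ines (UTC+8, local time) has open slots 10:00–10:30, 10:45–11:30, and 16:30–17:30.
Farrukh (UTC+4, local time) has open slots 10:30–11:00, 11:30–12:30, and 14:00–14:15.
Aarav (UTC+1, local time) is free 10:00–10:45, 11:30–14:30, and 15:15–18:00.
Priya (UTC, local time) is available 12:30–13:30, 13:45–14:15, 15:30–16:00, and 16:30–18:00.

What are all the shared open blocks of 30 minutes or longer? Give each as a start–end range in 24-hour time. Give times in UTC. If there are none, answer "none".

Vera → UTC: 14:30–15:00, 17:00–17:30, 17:45–18:00, 18:15–23:00.
Ines → UTC: 02:00–02:30, 02:45–03:30, 08:30–09:30.
Farrukh → UTC: 06:30–07:00, 07:30–08:30, 10:00–10:15.
Aarav → UTC: 09:00–09:45, 10:30–13:30, 14:15–17:00.
Priya → UTC: 12:30–13:30, 13:45–14:15, 15:30–16:00, 16:30–18:00.
Vera ∩ Ines: (none).
Vera ∩ Ines ∩ Farrukh: (none).
Vera ∩ Ines ∩ Farrukh ∩ Aarav: (none).
Vera ∩ Ines ∩ Farrukh ∩ Aarav ∩ Priya: (none).
Windows ≥ 30 min: (none).

none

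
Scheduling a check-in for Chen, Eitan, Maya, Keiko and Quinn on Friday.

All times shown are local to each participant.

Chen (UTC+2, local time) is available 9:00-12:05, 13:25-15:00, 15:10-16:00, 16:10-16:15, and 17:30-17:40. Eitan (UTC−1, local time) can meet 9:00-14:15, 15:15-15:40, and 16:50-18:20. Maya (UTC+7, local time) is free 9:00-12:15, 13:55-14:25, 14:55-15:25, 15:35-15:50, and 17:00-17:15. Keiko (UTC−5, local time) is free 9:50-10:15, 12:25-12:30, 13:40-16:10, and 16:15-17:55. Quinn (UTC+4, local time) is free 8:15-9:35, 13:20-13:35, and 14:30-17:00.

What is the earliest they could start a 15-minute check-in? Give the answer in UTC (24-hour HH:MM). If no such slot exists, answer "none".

none

Chen → UTC: 07:00–10:05, 11:25–13:00, 13:10–14:00, 14:10–14:15, 15:30–15:40.
Eitan → UTC: 10:00–15:15, 16:15–16:40, 17:50–19:20.
Maya → UTC: 02:00–05:15, 06:55–07:25, 07:55–08:25, 08:35–08:50, 10:00–10:15.
Keiko → UTC: 14:50–15:15, 17:25–17:30, 18:40–21:10, 21:15–22:55.
Quinn → UTC: 04:15–05:35, 09:20–09:35, 10:30–13:00.
Chen ∩ Eitan: 10:00–10:05, 11:25–13:00, 13:10–14:00, 14:10–14:15.
Chen ∩ Eitan ∩ Maya: 10:00–10:05.
Chen ∩ Eitan ∩ Maya ∩ Keiko: (none).
Chen ∩ Eitan ∩ Maya ∩ Keiko ∩ Quinn: (none).
Windows ≥ 15 min: (none).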